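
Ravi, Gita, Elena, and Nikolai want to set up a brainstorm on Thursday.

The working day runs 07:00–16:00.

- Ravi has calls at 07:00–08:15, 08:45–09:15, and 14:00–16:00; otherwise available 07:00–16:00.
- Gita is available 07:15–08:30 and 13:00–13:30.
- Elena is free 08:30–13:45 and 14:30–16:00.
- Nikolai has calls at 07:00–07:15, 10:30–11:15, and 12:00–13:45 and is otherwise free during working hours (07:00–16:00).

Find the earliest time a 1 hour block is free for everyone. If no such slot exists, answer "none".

Ravi free within 07:00–16:00: 08:15–08:45, 09:15–14:00.
Nikolai free within 07:00–16:00: 07:15–10:30, 11:15–12:00, 13:45–16:00.
Ravi ∩ Gita: 08:15–08:30, 13:00–13:30.
Ravi ∩ Gita ∩ Elena: 13:00–13:30.
Ravi ∩ Gita ∩ Elena ∩ Nikolai: (none).
Windows ≥ 60 min: (none).

none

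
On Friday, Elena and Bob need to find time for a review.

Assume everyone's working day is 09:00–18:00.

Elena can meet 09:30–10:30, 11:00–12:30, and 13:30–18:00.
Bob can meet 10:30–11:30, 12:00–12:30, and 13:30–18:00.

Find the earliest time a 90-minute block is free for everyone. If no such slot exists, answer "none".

13:30

Elena ∩ Bob: 11:00–11:30, 12:00–12:30, 13:30–18:00.
Windows ≥ 90 min: 13:30–18:00.
Earliest such window starts at 13:30.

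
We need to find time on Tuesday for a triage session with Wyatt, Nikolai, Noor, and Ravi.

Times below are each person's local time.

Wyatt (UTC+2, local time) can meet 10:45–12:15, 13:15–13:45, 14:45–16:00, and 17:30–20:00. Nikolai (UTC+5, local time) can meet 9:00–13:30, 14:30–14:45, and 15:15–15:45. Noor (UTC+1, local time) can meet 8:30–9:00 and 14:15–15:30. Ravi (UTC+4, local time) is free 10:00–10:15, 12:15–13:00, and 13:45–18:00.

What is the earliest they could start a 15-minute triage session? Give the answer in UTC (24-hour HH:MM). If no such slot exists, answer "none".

none

Wyatt → UTC: 08:45–10:15, 11:15–11:45, 12:45–14:00, 15:30–18:00.
Nikolai → UTC: 04:00–08:30, 09:30–09:45, 10:15–10:45.
Noor → UTC: 07:30–08:00, 13:15–14:30.
Ravi → UTC: 06:00–06:15, 08:15–09:00, 09:45–14:00.
Wyatt ∩ Nikolai: 09:30–09:45.
Wyatt ∩ Nikolai ∩ Noor: (none).
Wyatt ∩ Nikolai ∩ Noor ∩ Ravi: (none).
Windows ≥ 15 min: (none).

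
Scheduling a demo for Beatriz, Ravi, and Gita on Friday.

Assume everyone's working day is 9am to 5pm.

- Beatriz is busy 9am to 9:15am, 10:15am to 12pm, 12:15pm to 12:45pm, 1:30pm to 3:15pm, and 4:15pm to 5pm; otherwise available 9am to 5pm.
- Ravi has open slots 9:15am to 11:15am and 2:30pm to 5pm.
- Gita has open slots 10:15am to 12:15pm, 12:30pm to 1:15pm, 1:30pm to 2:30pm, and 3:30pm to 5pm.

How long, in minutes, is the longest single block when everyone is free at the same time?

Beatriz free within 09:00–17:00: 09:15–10:15, 12:00–12:15, 12:45–13:30, 15:15–16:15.
Beatriz ∩ Ravi: 09:15–10:15, 15:15–16:15.
Beatriz ∩ Ravi ∩ Gita: 15:30–16:15.
Single common window of 45 minutes.

45 minutes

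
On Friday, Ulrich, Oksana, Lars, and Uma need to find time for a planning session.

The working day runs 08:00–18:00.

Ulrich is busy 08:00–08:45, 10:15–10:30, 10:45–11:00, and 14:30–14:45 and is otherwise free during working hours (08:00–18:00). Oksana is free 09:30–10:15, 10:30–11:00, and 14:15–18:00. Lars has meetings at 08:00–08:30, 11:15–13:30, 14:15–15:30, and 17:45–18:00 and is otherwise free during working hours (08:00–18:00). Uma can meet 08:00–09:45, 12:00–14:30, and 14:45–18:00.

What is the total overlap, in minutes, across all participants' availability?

Ulrich free within 08:00–18:00: 08:45–10:15, 10:30–10:45, 11:00–14:30, 14:45–18:00.
Lars free within 08:00–18:00: 08:30–11:15, 13:30–14:15, 15:30–17:45.
Ulrich ∩ Oksana: 09:30–10:15, 10:30–10:45, 14:15–14:30, 14:45–18:00.
Ulrich ∩ Oksana ∩ Lars: 09:30–10:15, 10:30–10:45, 15:30–17:45.
Ulrich ∩ Oksana ∩ Lars ∩ Uma: 09:30–09:45, 15:30–17:45.
Total common minutes: 15 + 135 = 150.

150 minutes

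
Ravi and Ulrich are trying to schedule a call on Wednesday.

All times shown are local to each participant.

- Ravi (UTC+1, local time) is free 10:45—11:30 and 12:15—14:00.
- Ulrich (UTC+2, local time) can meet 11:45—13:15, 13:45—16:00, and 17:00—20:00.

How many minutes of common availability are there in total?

Ravi → UTC: 09:45–10:30, 11:15–13:00.
Ulrich → UTC: 09:45–11:15, 11:45–14:00, 15:00–18:00.
Ravi ∩ Ulrich: 09:45–10:30, 11:45–13:00.
Total common minutes: 45 + 75 = 120.

120 minutes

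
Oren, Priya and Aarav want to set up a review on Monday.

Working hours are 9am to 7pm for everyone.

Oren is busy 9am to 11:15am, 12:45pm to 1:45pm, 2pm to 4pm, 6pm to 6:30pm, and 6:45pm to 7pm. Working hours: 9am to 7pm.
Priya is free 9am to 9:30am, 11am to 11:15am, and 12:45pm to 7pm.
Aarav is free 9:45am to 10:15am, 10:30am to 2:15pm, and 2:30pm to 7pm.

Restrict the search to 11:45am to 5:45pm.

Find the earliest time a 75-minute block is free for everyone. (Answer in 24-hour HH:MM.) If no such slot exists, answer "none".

Oren free within 09:00–19:00: 11:15–12:45, 13:45–14:00, 16:00–18:00, 18:30–18:45.
Oren ∩ Priya: 13:45–14:00, 16:00–18:00, 18:30–18:45.
Oren ∩ Priya ∩ Aarav: 13:45–14:00, 16:00–18:00, 18:30–18:45.
Restricted to 11:45–17:45: 13:45–14:00, 16:00–17:45.
Windows ≥ 75 min: 16:00–17:45.
Earliest such window starts at 16:00.

16:00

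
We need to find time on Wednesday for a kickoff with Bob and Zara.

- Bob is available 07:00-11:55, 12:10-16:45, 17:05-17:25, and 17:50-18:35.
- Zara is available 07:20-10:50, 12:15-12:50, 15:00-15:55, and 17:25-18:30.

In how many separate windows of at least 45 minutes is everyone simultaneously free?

2

Bob ∩ Zara: 07:20–10:50, 12:15–12:50, 15:00–15:55, 17:50–18:30.
Windows ≥ 45 min: 07:20–10:50, 15:00–15:55.
That's 2 windows.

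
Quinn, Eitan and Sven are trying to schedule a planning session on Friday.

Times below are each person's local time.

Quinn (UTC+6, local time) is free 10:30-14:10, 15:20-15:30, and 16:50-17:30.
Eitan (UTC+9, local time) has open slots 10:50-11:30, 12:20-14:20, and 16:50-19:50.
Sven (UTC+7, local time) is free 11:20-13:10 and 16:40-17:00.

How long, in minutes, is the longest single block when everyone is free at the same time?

Quinn → UTC: 04:30–08:10, 09:20–09:30, 10:50–11:30.
Eitan → UTC: 01:50–02:30, 03:20–05:20, 07:50–10:50.
Sven → UTC: 04:20–06:10, 09:40–10:00.
Quinn ∩ Eitan: 04:30–05:20, 07:50–08:10, 09:20–09:30.
Quinn ∩ Eitan ∩ Sven: 04:30–05:20.
Single common window of 50 minutes.

50 minutes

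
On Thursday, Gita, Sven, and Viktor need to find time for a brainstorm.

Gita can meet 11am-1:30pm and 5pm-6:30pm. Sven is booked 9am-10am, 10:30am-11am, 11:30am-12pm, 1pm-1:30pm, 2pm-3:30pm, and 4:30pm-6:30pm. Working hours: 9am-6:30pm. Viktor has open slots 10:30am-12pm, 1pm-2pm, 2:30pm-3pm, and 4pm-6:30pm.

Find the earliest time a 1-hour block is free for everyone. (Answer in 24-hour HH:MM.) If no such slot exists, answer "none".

Sven free within 09:00–18:30: 10:00–10:30, 11:00–11:30, 12:00–13:00, 13:30–14:00, 15:30–16:30.
Gita ∩ Sven: 11:00–11:30, 12:00–13:00.
Gita ∩ Sven ∩ Viktor: 11:00–11:30.
Windows ≥ 60 min: (none).

none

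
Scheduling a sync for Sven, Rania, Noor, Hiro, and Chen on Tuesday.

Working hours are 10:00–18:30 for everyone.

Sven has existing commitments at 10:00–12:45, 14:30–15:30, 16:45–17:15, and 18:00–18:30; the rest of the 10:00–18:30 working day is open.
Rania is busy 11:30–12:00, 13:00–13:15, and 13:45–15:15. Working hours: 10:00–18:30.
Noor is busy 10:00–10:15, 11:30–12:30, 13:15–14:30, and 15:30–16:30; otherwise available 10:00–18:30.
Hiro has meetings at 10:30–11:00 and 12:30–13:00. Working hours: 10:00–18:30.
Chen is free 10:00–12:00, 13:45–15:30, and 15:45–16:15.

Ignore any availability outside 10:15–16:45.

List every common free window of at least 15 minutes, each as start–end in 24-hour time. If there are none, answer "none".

none

Sven free within 10:00–18:30: 12:45–14:30, 15:30–16:45, 17:15–18:00.
Rania free within 10:00–18:30: 10:00–11:30, 12:00–13:00, 13:15–13:45, 15:15–18:30.
Noor free within 10:00–18:30: 10:15–11:30, 12:30–13:15, 14:30–15:30, 16:30–18:30.
Hiro free within 10:00–18:30: 10:00–10:30, 11:00–12:30, 13:00–18:30.
Sven ∩ Rania: 12:45–13:00, 13:15–13:45, 15:30–16:45, 17:15–18:00.
Sven ∩ Rania ∩ Noor: 12:45–13:00, 16:30–16:45, 17:15–18:00.
Sven ∩ Rania ∩ Noor ∩ Hiro: 16:30–16:45, 17:15–18:00.
Sven ∩ Rania ∩ Noor ∩ Hiro ∩ Chen: (none).
Restricted to 10:15–16:45: (none).
Windows ≥ 15 min: (none).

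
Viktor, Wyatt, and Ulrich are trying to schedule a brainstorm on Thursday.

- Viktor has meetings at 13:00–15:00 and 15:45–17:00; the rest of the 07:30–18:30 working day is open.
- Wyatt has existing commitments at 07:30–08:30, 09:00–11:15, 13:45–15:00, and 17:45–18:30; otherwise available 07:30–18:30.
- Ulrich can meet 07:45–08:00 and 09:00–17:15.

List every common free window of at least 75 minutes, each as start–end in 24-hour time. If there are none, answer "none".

11:15–13:00

Viktor free within 07:30–18:30: 07:30–13:00, 15:00–15:45, 17:00–18:30.
Wyatt free within 07:30–18:30: 08:30–09:00, 11:15–13:45, 15:00–17:45.
Viktor ∩ Wyatt: 08:30–09:00, 11:15–13:00, 15:00–15:45, 17:00–17:45.
Viktor ∩ Wyatt ∩ Ulrich: 11:15–13:00, 15:00–15:45, 17:00–17:15.
Windows ≥ 75 min: 11:15–13:00.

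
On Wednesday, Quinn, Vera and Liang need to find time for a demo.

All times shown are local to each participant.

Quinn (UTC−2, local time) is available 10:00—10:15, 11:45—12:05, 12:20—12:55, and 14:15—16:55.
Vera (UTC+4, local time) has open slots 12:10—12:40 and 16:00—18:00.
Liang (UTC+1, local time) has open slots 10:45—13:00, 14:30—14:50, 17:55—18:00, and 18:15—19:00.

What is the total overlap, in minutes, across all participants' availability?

5 minutes

Quinn → UTC: 12:00–12:15, 13:45–14:05, 14:20–14:55, 16:15–18:55.
Vera → UTC: 08:10–08:40, 12:00–14:00.
Liang → UTC: 09:45–12:00, 13:30–13:50, 16:55–17:00, 17:15–18:00.
Quinn ∩ Vera: 12:00–12:15, 13:45–14:00.
Quinn ∩ Vera ∩ Liang: 13:45–13:50.
Total common minutes: 5.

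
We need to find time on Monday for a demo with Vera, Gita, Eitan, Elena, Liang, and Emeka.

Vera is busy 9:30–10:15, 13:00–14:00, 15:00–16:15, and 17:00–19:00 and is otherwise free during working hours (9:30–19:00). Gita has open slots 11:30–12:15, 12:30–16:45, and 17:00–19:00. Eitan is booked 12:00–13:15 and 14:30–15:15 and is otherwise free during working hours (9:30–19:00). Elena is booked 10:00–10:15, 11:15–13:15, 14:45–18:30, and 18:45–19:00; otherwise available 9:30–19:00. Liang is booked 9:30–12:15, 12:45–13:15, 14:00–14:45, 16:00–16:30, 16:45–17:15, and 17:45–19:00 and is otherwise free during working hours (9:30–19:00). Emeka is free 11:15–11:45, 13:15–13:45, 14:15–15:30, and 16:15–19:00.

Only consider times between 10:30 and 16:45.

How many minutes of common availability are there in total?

0 minutes

Vera free within 09:30–19:00: 10:15–13:00, 14:00–15:00, 16:15–17:00.
Eitan free within 09:30–19:00: 09:30–12:00, 13:15–14:30, 15:15–19:00.
Elena free within 09:30–19:00: 09:30–10:00, 10:15–11:15, 13:15–14:45, 18:30–18:45.
Liang free within 09:30–19:00: 12:15–12:45, 13:15–14:00, 14:45–16:00, 16:30–16:45, 17:15–17:45.
Vera ∩ Gita: 11:30–12:15, 12:30–13:00, 14:00–15:00, 16:15–16:45.
Vera ∩ Gita ∩ Eitan: 11:30–12:00, 14:00–14:30, 16:15–16:45.
Vera ∩ Gita ∩ Eitan ∩ Elena: 14:00–14:30.
Vera ∩ Gita ∩ Eitan ∩ Elena ∩ Liang: (none).
Vera ∩ Gita ∩ Eitan ∩ Elena ∩ Liang ∩ Emeka: (none).
Restricted to 10:30–16:45: (none).
Total common minutes: 0.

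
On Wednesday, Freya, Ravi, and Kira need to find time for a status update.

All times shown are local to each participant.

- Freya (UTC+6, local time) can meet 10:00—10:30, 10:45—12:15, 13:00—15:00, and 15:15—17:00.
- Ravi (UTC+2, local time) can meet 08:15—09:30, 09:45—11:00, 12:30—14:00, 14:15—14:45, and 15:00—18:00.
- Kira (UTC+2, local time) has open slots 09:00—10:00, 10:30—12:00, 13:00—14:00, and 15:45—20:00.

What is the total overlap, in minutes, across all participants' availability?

Freya → UTC: 04:00–04:30, 04:45–06:15, 07:00–09:00, 09:15–11:00.
Ravi → UTC: 06:15–07:30, 07:45–09:00, 10:30–12:00, 12:15–12:45, 13:00–16:00.
Kira → UTC: 07:00–08:00, 08:30–10:00, 11:00–12:00, 13:45–18:00.
Freya ∩ Ravi: 07:00–07:30, 07:45–09:00, 10:30–11:00.
Freya ∩ Ravi ∩ Kira: 07:00–07:30, 07:45–08:00, 08:30–09:00.
Total common minutes: 30 + 15 + 30 = 75.

75 minutes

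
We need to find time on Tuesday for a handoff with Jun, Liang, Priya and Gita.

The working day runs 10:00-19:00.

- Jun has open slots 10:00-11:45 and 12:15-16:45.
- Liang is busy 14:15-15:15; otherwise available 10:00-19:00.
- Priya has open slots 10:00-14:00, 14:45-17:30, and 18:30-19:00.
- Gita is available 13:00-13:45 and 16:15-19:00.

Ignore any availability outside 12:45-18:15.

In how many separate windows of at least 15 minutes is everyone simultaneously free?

2

Liang free within 10:00–19:00: 10:00–14:15, 15:15–19:00.
Jun ∩ Liang: 10:00–11:45, 12:15–14:15, 15:15–16:45.
Jun ∩ Liang ∩ Priya: 10:00–11:45, 12:15–14:00, 15:15–16:45.
Jun ∩ Liang ∩ Priya ∩ Gita: 13:00–13:45, 16:15–16:45.
Restricted to 12:45–18:15: 13:00–13:45, 16:15–16:45.
Windows ≥ 15 min: 13:00–13:45, 16:15–16:45.
That's 2 windows.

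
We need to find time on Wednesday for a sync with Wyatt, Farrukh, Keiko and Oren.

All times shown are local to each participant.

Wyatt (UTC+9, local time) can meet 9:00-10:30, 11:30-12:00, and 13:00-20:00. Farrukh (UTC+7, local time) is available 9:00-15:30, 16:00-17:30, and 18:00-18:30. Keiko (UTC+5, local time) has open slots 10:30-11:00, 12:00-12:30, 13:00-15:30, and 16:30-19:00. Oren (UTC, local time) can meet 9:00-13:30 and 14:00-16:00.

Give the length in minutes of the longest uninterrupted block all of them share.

90 minutes

Wyatt → UTC: 00:00–01:30, 02:30–03:00, 04:00–11:00.
Farrukh → UTC: 02:00–08:30, 09:00–10:30, 11:00–11:30.
Keiko → UTC: 05:30–06:00, 07:00–07:30, 08:00–10:30, 11:30–14:00.
Oren → UTC: 09:00–13:30, 14:00–16:00.
Wyatt ∩ Farrukh: 02:30–03:00, 04:00–08:30, 09:00–10:30.
Wyatt ∩ Farrukh ∩ Keiko: 05:30–06:00, 07:00–07:30, 08:00–08:30, 09:00–10:30.
Wyatt ∩ Farrukh ∩ Keiko ∩ Oren: 09:00–10:30.
Single common window of 90 minutes.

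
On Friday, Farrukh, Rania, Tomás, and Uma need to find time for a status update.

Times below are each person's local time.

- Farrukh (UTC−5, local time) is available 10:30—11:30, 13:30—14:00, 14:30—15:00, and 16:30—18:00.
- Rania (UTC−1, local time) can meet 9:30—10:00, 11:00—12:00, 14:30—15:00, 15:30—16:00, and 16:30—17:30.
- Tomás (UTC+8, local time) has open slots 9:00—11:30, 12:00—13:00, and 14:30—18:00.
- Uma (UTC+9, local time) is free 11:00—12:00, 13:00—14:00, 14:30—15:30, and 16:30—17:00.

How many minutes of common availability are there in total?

0 minutes

Farrukh → UTC: 15:30–16:30, 18:30–19:00, 19:30–20:00, 21:30–23:00.
Rania → UTC: 10:30–11:00, 12:00–13:00, 15:30–16:00, 16:30–17:00, 17:30–18:30.
Tomás → UTC: 01:00–03:30, 04:00–05:00, 06:30–10:00.
Uma → UTC: 02:00–03:00, 04:00–05:00, 05:30–06:30, 07:30–08:00.
Farrukh ∩ Rania: 15:30–16:00.
Farrukh ∩ Rania ∩ Tomás: (none).
Farrukh ∩ Rania ∩ Tomás ∩ Uma: (none).
Total common minutes: 0.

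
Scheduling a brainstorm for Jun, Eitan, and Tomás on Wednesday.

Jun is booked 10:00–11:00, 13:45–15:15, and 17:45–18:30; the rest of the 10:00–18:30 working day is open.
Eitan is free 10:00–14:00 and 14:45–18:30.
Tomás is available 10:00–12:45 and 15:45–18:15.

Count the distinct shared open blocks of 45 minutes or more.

Jun free within 10:00–18:30: 11:00–13:45, 15:15–17:45.
Jun ∩ Eitan: 11:00–13:45, 15:15–17:45.
Jun ∩ Eitan ∩ Tomás: 11:00–12:45, 15:45–17:45.
Windows ≥ 45 min: 11:00–12:45, 15:45–17:45.
That's 2 windows.

2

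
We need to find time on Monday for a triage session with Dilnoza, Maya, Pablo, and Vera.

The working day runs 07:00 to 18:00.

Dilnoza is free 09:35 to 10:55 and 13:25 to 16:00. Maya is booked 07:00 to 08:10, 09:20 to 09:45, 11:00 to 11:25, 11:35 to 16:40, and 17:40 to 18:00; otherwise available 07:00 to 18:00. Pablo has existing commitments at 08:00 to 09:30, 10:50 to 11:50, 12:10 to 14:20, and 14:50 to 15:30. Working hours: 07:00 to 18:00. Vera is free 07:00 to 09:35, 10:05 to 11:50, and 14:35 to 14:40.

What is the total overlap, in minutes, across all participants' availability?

Maya free within 07:00–18:00: 08:10–09:20, 09:45–11:00, 11:25–11:35, 16:40–17:40.
Pablo free within 07:00–18:00: 07:00–08:00, 09:30–10:50, 11:50–12:10, 14:20–14:50, 15:30–18:00.
Dilnoza ∩ Maya: 09:45–10:55.
Dilnoza ∩ Maya ∩ Pablo: 09:45–10:50.
Dilnoza ∩ Maya ∩ Pablo ∩ Vera: 10:05–10:50.
Total common minutes: 45.

45 minutes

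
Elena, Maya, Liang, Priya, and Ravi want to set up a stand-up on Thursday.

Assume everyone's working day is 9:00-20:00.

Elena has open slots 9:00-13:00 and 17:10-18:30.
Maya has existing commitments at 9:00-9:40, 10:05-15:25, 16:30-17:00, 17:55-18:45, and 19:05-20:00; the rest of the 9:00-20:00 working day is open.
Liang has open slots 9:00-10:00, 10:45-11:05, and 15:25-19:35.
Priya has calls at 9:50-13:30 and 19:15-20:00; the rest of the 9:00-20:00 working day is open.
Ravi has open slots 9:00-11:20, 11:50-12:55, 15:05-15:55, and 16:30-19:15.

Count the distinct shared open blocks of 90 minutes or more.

Maya free within 09:00–20:00: 09:40–10:05, 15:25–16:30, 17:00–17:55, 18:45–19:05.
Priya free within 09:00–20:00: 09:00–09:50, 13:30–19:15.
Elena ∩ Maya: 09:40–10:05, 17:10–17:55.
Elena ∩ Maya ∩ Liang: 09:40–10:00, 17:10–17:55.
Elena ∩ Maya ∩ Liang ∩ Priya: 09:40–09:50, 17:10–17:55.
Elena ∩ Maya ∩ Liang ∩ Priya ∩ Ravi: 09:40–09:50, 17:10–17:55.
Windows ≥ 90 min: (none).
That's 0 windows.

0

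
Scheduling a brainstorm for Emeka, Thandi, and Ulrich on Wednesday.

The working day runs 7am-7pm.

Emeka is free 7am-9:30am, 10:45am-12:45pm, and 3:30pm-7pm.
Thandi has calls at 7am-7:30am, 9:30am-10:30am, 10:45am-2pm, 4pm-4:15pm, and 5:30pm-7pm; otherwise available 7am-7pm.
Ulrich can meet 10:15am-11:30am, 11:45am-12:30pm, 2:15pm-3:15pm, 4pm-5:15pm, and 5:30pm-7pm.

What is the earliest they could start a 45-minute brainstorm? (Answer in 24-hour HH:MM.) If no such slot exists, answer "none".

16:15

Thandi free within 07:00–19:00: 07:30–09:30, 10:30–10:45, 14:00–16:00, 16:15–17:30.
Emeka ∩ Thandi: 07:30–09:30, 15:30–16:00, 16:15–17:30.
Emeka ∩ Thandi ∩ Ulrich: 16:15–17:15.
Windows ≥ 45 min: 16:15–17:15.
Earliest such window starts at 16:15.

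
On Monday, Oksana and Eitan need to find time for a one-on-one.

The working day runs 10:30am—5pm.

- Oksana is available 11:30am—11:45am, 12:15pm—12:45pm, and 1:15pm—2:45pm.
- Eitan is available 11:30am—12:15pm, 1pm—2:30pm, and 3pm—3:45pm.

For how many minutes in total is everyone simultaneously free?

90 minutes

Oksana ∩ Eitan: 11:30–11:45, 13:15–14:30.
Total common minutes: 15 + 75 = 90.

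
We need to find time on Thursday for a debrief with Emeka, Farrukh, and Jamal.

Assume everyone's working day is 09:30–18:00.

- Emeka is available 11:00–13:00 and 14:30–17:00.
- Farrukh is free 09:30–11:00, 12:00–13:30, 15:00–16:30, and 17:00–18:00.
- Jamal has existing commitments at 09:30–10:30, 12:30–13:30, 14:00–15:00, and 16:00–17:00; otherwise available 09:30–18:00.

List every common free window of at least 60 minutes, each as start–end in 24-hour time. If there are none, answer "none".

Jamal free within 09:30–18:00: 10:30–12:30, 13:30–14:00, 15:00–16:00, 17:00–18:00.
Emeka ∩ Farrukh: 12:00–13:00, 15:00–16:30.
Emeka ∩ Farrukh ∩ Jamal: 12:00–12:30, 15:00–16:00.
Windows ≥ 60 min: 15:00–16:00.

15:00–16:00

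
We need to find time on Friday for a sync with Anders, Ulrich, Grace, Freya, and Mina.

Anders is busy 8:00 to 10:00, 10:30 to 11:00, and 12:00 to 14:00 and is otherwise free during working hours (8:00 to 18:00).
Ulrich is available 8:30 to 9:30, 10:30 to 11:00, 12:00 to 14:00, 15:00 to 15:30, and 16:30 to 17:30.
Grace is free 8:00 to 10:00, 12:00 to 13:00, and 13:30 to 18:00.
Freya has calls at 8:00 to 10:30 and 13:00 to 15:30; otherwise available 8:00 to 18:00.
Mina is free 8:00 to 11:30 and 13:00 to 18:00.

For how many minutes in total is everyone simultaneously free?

Anders free within 08:00–18:00: 10:00–10:30, 11:00–12:00, 14:00–18:00.
Freya free within 08:00–18:00: 10:30–13:00, 15:30–18:00.
Anders ∩ Ulrich: 15:00–15:30, 16:30–17:30.
Anders ∩ Ulrich ∩ Grace: 15:00–15:30, 16:30–17:30.
Anders ∩ Ulrich ∩ Grace ∩ Freya: 16:30–17:30.
Anders ∩ Ulrich ∩ Grace ∩ Freya ∩ Mina: 16:30–17:30.
Total common minutes: 60.

60 minutes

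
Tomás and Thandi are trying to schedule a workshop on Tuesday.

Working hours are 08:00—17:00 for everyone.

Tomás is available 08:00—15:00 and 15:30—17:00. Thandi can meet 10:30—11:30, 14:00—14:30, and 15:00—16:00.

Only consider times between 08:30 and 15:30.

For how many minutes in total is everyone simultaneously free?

Tomás ∩ Thandi: 10:30–11:30, 14:00–14:30, 15:30–16:00.
Restricted to 08:30–15:30: 10:30–11:30, 14:00–14:30.
Total common minutes: 60 + 30 = 90.

90 minutes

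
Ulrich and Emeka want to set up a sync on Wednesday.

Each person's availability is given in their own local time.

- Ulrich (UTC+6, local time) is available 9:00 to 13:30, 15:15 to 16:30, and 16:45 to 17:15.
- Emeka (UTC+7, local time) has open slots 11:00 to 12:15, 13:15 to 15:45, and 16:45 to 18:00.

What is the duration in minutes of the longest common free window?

Ulrich → UTC: 03:00–07:30, 09:15–10:30, 10:45–11:15.
Emeka → UTC: 04:00–05:15, 06:15–08:45, 09:45–11:00.
Ulrich ∩ Emeka: 04:00–05:15, 06:15–07:30, 09:45–10:30, 10:45–11:00.
Common window lengths: 75, 75, 45, 15 min; longest is 75.

75 minutes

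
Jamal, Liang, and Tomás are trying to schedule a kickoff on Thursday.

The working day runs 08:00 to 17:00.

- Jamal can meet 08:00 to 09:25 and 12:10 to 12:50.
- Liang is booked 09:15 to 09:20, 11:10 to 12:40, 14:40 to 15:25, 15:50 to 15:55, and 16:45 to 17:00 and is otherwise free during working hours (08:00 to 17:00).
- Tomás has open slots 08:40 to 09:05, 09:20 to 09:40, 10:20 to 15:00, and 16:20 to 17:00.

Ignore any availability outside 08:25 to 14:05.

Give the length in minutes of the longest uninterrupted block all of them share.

Liang free within 08:00–17:00: 08:00–09:15, 09:20–11:10, 12:40–14:40, 15:25–15:50, 15:55–16:45.
Jamal ∩ Liang: 08:00–09:15, 09:20–09:25, 12:40–12:50.
Jamal ∩ Liang ∩ Tomás: 08:40–09:05, 09:20–09:25, 12:40–12:50.
Restricted to 08:25–14:05: 08:40–09:05, 09:20–09:25, 12:40–12:50.
Common window lengths: 25, 5, 10 min; longest is 25.

25 minutes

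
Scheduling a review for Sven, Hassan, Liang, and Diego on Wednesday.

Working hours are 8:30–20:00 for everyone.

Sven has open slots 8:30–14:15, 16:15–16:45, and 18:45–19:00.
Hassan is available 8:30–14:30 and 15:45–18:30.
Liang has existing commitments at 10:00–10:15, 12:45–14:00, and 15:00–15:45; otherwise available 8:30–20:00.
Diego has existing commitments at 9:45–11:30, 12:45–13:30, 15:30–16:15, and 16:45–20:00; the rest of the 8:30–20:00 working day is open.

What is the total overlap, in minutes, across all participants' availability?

Liang free within 08:30–20:00: 08:30–10:00, 10:15–12:45, 14:00–15:00, 15:45–20:00.
Diego free within 08:30–20:00: 08:30–09:45, 11:30–12:45, 13:30–15:30, 16:15–16:45.
Sven ∩ Hassan: 08:30–14:15, 16:15–16:45.
Sven ∩ Hassan ∩ Liang: 08:30–10:00, 10:15–12:45, 14:00–14:15, 16:15–16:45.
Sven ∩ Hassan ∩ Liang ∩ Diego: 08:30–09:45, 11:30–12:45, 14:00–14:15, 16:15–16:45.
Total common minutes: 75 + 75 + 15 + 30 = 195.

195 minutes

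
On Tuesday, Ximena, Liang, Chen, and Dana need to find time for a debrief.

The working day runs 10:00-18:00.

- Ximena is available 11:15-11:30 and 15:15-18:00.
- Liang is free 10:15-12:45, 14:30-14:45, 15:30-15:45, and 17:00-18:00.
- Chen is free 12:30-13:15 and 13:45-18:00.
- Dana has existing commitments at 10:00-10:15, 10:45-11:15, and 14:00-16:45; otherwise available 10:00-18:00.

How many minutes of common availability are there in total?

Dana free within 10:00–18:00: 10:15–10:45, 11:15–14:00, 16:45–18:00.
Ximena ∩ Liang: 11:15–11:30, 15:30–15:45, 17:00–18:00.
Ximena ∩ Liang ∩ Chen: 15:30–15:45, 17:00–18:00.
Ximena ∩ Liang ∩ Chen ∩ Dana: 17:00–18:00.
Total common minutes: 60.

60 minutes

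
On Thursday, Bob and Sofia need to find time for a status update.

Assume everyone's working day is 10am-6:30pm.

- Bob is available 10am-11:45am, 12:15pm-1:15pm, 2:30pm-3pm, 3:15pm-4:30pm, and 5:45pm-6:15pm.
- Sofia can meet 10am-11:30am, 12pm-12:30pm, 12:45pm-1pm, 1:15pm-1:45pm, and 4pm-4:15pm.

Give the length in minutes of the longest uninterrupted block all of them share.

90 minutes

Bob ∩ Sofia: 10:00–11:30, 12:15–12:30, 12:45–13:00, 16:00–16:15.
Common window lengths: 90, 15, 15, 15 min; longest is 90.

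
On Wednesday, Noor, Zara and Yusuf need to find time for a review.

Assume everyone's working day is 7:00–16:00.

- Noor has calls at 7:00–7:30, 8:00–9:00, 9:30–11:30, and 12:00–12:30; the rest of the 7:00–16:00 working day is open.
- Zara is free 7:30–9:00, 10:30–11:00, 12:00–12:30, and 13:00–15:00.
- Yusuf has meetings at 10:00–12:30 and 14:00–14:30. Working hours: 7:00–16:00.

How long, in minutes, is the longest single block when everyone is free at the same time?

60 minutes

Noor free within 07:00–16:00: 07:30–08:00, 09:00–09:30, 11:30–12:00, 12:30–16:00.
Yusuf free within 07:00–16:00: 07:00–10:00, 12:30–14:00, 14:30–16:00.
Noor ∩ Zara: 07:30–08:00, 13:00–15:00.
Noor ∩ Zara ∩ Yusuf: 07:30–08:00, 13:00–14:00, 14:30–15:00.
Common window lengths: 30, 60, 30 min; longest is 60.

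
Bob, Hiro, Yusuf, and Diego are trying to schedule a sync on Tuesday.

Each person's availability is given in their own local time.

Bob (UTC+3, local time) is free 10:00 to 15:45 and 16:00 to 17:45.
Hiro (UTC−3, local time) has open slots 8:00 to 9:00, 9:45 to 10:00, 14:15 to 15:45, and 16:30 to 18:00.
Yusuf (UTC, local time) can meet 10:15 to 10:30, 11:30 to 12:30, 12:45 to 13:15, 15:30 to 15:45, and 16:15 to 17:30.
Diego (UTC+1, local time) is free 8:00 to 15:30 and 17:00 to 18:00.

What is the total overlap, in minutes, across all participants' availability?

Bob → UTC: 07:00–12:45, 13:00–14:45.
Hiro → UTC: 11:00–12:00, 12:45–13:00, 17:15–18:45, 19:30–21:00.
Yusuf → UTC: 10:15–10:30, 11:30–12:30, 12:45–13:15, 15:30–15:45, 16:15–17:30.
Diego → UTC: 07:00–14:30, 16:00–17:00.
Bob ∩ Hiro: 11:00–12:00.
Bob ∩ Hiro ∩ Yusuf: 11:30–12:00.
Bob ∩ Hiro ∩ Yusuf ∩ Diego: 11:30–12:00.
Total common minutes: 30.

30 minutes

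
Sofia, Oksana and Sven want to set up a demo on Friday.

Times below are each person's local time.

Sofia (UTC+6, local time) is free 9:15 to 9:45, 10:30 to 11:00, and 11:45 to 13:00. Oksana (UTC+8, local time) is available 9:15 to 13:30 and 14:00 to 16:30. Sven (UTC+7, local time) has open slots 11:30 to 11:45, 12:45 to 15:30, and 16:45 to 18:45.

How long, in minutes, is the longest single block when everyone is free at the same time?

60 minutes

Sofia → UTC: 03:15–03:45, 04:30–05:00, 05:45–07:00.
Oksana → UTC: 01:15–05:30, 06:00–08:30.
Sven → UTC: 04:30–04:45, 05:45–08:30, 09:45–11:45.
Sofia ∩ Oksana: 03:15–03:45, 04:30–05:00, 06:00–07:00.
Sofia ∩ Oksana ∩ Sven: 04:30–04:45, 06:00–07:00.
Common window lengths: 15, 60 min; longest is 60.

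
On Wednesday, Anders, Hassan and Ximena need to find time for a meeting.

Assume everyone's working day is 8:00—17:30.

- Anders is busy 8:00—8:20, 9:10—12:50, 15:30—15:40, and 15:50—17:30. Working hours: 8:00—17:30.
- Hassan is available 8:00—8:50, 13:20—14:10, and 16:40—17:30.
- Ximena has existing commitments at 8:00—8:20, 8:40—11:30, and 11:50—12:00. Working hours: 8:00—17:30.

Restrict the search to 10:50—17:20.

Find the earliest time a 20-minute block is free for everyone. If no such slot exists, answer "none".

Anders free within 08:00–17:30: 08:20–09:10, 12:50–15:30, 15:40–15:50.
Ximena free within 08:00–17:30: 08:20–08:40, 11:30–11:50, 12:00–17:30.
Anders ∩ Hassan: 08:20–08:50, 13:20–14:10.
Anders ∩ Hassan ∩ Ximena: 08:20–08:40, 13:20–14:10.
Restricted to 10:50–17:20: 13:20–14:10.
Windows ≥ 20 min: 13:20–14:10.
Earliest such window starts at 13:20.

13:20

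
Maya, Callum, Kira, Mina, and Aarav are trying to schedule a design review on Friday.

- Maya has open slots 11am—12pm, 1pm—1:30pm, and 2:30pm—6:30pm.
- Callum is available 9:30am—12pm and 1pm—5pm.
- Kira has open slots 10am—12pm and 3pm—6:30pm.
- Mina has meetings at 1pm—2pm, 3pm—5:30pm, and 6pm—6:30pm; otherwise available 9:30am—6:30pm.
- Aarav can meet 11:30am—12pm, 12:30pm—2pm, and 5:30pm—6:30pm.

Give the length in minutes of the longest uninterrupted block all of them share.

Mina free within 09:30–18:30: 09:30–13:00, 14:00–15:00, 17:30–18:00.
Maya ∩ Callum: 11:00–12:00, 13:00–13:30, 14:30–17:00.
Maya ∩ Callum ∩ Kira: 11:00–12:00, 15:00–17:00.
Maya ∩ Callum ∩ Kira ∩ Mina: 11:00–12:00.
Maya ∩ Callum ∩ Kira ∩ Mina ∩ Aarav: 11:30–12:00.
Single common window of 30 minutes.

30 minutes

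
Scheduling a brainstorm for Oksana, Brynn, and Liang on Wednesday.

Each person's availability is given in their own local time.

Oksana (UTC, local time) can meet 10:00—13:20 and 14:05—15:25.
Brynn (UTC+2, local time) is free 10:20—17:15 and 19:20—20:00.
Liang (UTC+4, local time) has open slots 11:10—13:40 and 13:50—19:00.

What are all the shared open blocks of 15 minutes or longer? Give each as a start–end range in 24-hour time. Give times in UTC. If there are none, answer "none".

10:00–13:20, 14:05–15:00

Oksana → UTC: 10:00–13:20, 14:05–15:25.
Brynn → UTC: 08:20–15:15, 17:20–18:00.
Liang → UTC: 07:10–09:40, 09:50–15:00.
Oksana ∩ Brynn: 10:00–13:20, 14:05–15:15.
Oksana ∩ Brynn ∩ Liang: 10:00–13:20, 14:05–15:00.
Windows ≥ 15 min: 10:00–13:20, 14:05–15:00.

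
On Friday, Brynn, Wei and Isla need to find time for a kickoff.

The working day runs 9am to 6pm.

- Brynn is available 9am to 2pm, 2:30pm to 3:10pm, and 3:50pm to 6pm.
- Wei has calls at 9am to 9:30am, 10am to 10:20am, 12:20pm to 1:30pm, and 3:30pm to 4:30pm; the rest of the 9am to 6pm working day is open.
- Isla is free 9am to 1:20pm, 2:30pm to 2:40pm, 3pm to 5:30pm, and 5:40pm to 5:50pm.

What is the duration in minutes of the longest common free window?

Wei free within 09:00–18:00: 09:30–10:00, 10:20–12:20, 13:30–15:30, 16:30–18:00.
Brynn ∩ Wei: 09:30–10:00, 10:20–12:20, 13:30–14:00, 14:30–15:10, 16:30–18:00.
Brynn ∩ Wei ∩ Isla: 09:30–10:00, 10:20–12:20, 14:30–14:40, 15:00–15:10, 16:30–17:30, 17:40–17:50.
Common window lengths: 30, 120, 10, 10, 60, 10 min; longest is 120.

120 minutes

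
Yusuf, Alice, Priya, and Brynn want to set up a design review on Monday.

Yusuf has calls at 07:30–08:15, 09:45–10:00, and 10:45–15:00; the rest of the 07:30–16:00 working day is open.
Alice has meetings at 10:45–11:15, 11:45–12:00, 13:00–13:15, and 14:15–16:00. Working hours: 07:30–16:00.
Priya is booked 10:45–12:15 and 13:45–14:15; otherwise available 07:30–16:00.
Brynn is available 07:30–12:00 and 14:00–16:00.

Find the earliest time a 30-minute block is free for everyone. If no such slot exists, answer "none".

Yusuf free within 07:30–16:00: 08:15–09:45, 10:00–10:45, 15:00–16:00.
Alice free within 07:30–16:00: 07:30–10:45, 11:15–11:45, 12:00–13:00, 13:15–14:15.
Priya free within 07:30–16:00: 07:30–10:45, 12:15–13:45, 14:15–16:00.
Yusuf ∩ Alice: 08:15–09:45, 10:00–10:45.
Yusuf ∩ Alice ∩ Priya: 08:15–09:45, 10:00–10:45.
Yusuf ∩ Alice ∩ Priya ∩ Brynn: 08:15–09:45, 10:00–10:45.
Windows ≥ 30 min: 08:15–09:45, 10:00–10:45.
Earliest such window starts at 08:15.

08:15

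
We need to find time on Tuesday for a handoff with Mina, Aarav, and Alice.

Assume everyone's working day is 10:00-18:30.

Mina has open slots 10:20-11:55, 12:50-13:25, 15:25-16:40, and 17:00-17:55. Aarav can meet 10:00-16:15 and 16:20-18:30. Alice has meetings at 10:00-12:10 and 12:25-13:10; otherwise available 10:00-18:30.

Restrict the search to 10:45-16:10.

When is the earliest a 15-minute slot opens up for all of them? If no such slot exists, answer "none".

Alice free within 10:00–18:30: 12:10–12:25, 13:10–18:30.
Mina ∩ Aarav: 10:20–11:55, 12:50–13:25, 15:25–16:15, 16:20–16:40, 17:00–17:55.
Mina ∩ Aarav ∩ Alice: 13:10–13:25, 15:25–16:15, 16:20–16:40, 17:00–17:55.
Restricted to 10:45–16:10: 13:10–13:25, 15:25–16:10.
Windows ≥ 15 min: 13:10–13:25, 15:25–16:10.
Earliest such window starts at 13:10.

13:10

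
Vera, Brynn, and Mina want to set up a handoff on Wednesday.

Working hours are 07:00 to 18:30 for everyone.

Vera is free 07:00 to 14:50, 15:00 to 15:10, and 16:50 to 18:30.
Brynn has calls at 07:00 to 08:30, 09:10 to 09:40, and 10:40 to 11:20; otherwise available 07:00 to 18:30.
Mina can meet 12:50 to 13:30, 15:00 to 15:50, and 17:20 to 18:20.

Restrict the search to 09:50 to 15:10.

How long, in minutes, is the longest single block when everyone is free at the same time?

Brynn free within 07:00–18:30: 08:30–09:10, 09:40–10:40, 11:20–18:30.
Vera ∩ Brynn: 08:30–09:10, 09:40–10:40, 11:20–14:50, 15:00–15:10, 16:50–18:30.
Vera ∩ Brynn ∩ Mina: 12:50–13:30, 15:00–15:10, 17:20–18:20.
Restricted to 09:50–15:10: 12:50–13:30, 15:00–15:10.
Common window lengths: 40, 10 min; longest is 40.

40 minutes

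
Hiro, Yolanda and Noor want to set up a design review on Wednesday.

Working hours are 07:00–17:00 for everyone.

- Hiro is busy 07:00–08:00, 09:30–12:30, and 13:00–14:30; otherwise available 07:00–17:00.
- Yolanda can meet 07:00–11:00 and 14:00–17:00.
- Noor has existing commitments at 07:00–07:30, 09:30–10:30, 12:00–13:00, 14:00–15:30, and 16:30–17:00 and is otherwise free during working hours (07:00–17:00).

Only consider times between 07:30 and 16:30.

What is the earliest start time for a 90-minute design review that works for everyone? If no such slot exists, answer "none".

Hiro free within 07:00–17:00: 08:00–09:30, 12:30–13:00, 14:30–17:00.
Noor free within 07:00–17:00: 07:30–09:30, 10:30–12:00, 13:00–14:00, 15:30–16:30.
Hiro ∩ Yolanda: 08:00–09:30, 14:30–17:00.
Hiro ∩ Yolanda ∩ Noor: 08:00–09:30, 15:30–16:30.
Restricted to 07:30–16:30: 08:00–09:30, 15:30–16:30.
Windows ≥ 90 min: 08:00–09:30.
Earliest such window starts at 08:00.

08:00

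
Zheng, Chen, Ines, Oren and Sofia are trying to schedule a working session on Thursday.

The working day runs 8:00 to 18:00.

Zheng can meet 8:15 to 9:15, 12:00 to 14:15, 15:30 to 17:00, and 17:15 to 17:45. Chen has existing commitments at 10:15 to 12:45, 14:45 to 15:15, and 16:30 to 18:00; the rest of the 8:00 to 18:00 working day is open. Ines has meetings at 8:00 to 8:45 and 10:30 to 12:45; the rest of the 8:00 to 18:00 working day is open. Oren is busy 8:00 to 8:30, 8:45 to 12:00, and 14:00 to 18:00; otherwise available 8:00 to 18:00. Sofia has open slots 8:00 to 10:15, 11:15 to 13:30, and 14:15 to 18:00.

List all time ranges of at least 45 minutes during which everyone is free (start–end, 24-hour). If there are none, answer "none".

Chen free within 08:00–18:00: 08:00–10:15, 12:45–14:45, 15:15–16:30.
Ines free within 08:00–18:00: 08:45–10:30, 12:45–18:00.
Oren free within 08:00–18:00: 08:30–08:45, 12:00–14:00.
Zheng ∩ Chen: 08:15–09:15, 12:45–14:15, 15:30–16:30.
Zheng ∩ Chen ∩ Ines: 08:45–09:15, 12:45–14:15, 15:30–16:30.
Zheng ∩ Chen ∩ Ines ∩ Oren: 12:45–14:00.
Zheng ∩ Chen ∩ Ines ∩ Oren ∩ Sofia: 12:45–13:30.
Windows ≥ 45 min: 12:45–13:30.

12:45–13:30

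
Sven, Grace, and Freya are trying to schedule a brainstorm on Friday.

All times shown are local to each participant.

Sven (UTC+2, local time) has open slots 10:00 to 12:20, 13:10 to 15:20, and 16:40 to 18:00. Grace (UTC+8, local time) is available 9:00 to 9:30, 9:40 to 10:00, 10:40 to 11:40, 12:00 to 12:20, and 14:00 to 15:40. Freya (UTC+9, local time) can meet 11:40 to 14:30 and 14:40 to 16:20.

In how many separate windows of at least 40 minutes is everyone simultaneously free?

Sven → UTC: 08:00–10:20, 11:10–13:20, 14:40–16:00.
Grace → UTC: 01:00–01:30, 01:40–02:00, 02:40–03:40, 04:00–04:20, 06:00–07:40.
Freya → UTC: 02:40–05:30, 05:40–07:20.
Sven ∩ Grace: (none).
Sven ∩ Grace ∩ Freya: (none).
Windows ≥ 40 min: (none).
That's 0 windows.

0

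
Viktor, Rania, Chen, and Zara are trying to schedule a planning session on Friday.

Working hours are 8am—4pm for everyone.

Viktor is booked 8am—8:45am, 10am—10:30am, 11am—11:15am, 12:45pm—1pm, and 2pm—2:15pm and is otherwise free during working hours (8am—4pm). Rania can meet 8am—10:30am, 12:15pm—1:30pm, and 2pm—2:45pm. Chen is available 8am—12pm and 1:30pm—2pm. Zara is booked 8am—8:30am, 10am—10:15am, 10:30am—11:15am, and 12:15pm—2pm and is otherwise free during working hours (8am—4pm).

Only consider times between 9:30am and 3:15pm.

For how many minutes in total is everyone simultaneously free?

30 minutes

Viktor free within 08:00–16:00: 08:45–10:00, 10:30–11:00, 11:15–12:45, 13:00–14:00, 14:15–16:00.
Zara free within 08:00–16:00: 08:30–10:00, 10:15–10:30, 11:15–12:15, 14:00–16:00.
Viktor ∩ Rania: 08:45–10:00, 12:15–12:45, 13:00–13:30, 14:15–14:45.
Viktor ∩ Rania ∩ Chen: 08:45–10:00.
Viktor ∩ Rania ∩ Chen ∩ Zara: 08:45–10:00.
Restricted to 09:30–15:15: 09:30–10:00.
Total common minutes: 30.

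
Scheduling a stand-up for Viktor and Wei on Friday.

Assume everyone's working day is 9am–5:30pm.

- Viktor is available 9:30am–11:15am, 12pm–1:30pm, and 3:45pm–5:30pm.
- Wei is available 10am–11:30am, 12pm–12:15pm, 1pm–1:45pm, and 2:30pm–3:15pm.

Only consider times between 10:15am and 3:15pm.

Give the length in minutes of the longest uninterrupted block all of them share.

Viktor ∩ Wei: 10:00–11:15, 12:00–12:15, 13:00–13:30.
Restricted to 10:15–15:15: 10:15–11:15, 12:00–12:15, 13:00–13:30.
Common window lengths: 60, 15, 30 min; longest is 60.

60 minutes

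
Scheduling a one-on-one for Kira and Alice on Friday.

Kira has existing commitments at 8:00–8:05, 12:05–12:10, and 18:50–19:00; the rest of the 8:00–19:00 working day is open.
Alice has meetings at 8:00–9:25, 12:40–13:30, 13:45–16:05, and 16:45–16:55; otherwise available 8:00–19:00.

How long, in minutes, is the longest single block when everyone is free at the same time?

Kira free within 08:00–19:00: 08:05–12:05, 12:10–18:50.
Alice free within 08:00–19:00: 09:25–12:40, 13:30–13:45, 16:05–16:45, 16:55–19:00.
Kira ∩ Alice: 09:25–12:05, 12:10–12:40, 13:30–13:45, 16:05–16:45, 16:55–18:50.
Common window lengths: 160, 30, 15, 40, 115 min; longest is 160.

160 minutes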